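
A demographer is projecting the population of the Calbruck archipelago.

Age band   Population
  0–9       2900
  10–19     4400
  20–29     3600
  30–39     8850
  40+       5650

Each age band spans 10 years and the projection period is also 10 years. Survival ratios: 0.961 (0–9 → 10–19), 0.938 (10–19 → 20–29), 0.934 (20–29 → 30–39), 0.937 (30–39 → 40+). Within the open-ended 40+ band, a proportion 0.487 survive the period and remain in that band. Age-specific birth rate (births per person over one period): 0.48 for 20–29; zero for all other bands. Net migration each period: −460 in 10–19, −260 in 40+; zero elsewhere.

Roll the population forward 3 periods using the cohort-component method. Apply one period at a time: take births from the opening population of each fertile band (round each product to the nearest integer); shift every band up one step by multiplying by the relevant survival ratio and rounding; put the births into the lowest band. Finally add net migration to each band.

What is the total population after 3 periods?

12975

Period 1:
Births: 3600 × 0.48 = 1728
10–19: 2900 × 0.961 = 2787
20–29: 4400 × 0.938 = 4127
30–39: 3600 × 0.934 = 3362
40+: 8850 × 0.937 + 5650 × 0.487 = 8292 + 2752 = 11044
Net migration: 10–19 − 460 → 2327; 40+ − 260 → 10784
Population now: 0–9=1728, 10–19=2327, 20–29=4127, 30–39=3362, 40+=10784
Period 2:
Births: 4127 × 0.48 = 1981
10–19: 1728 × 0.961 = 1661
20–29: 2327 × 0.938 = 2183
30–39: 4127 × 0.934 = 3855
40+: 3362 × 0.937 + 10784 × 0.487 = 3150 + 5252 = 8402
Net migration: 10–19 − 460 → 1201; 40+ − 260 → 8142
Population now: 0–9=1981, 10–19=1201, 20–29=2183, 30–39=3855, 40+=8142
Period 3:
Births: 2183 × 0.48 = 1048
10–19: 1981 × 0.961 = 1904
20–29: 1201 × 0.938 = 1127
30–39: 2183 × 0.934 = 2039
40+: 3855 × 0.937 + 8142 × 0.487 = 3612 + 3965 = 7577
Net migration: 10–19 − 460 → 1444; 40+ − 260 → 7317
Population now: 0–9=1048, 10–19=1444, 20–29=1127, 30–39=2039, 40+=7317
Total after period 3: 1048 + 1444 + 1127 + 2039 + 7317 = 12975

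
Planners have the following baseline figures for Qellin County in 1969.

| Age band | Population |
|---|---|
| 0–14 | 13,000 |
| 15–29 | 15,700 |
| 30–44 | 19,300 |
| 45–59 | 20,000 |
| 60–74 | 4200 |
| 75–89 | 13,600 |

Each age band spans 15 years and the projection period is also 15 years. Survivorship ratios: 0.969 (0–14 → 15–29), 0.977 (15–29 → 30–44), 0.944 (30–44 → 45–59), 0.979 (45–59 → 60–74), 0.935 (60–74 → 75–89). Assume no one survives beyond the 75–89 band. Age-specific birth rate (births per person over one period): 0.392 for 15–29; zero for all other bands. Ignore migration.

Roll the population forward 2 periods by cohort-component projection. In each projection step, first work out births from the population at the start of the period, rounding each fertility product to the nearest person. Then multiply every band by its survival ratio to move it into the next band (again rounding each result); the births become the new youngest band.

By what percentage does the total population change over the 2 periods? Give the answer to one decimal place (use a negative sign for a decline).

-13.9

(Groups numbered youngest = 1 to oldest = 6.)
Period 1:
Births: 15700 × 0.392 = 6154
Group 2: 13000 × 0.969 = 12597
Group 3: 15700 × 0.977 = 15339
Group 4: 19300 × 0.944 = 18219
Group 5: 20000 × 0.979 = 19580
Group 6: 4200 × 0.935 = 3927
Population now: 0–14=6154, 15–29=12597, 30–44=15339, 45–59=18219, 60–74=19580, 75–89=3927
Period 2:
Births: 12597 × 0.392 = 4938
Group 2: 6154 × 0.969 = 5963
Group 3: 12597 × 0.977 = 12307
Group 4: 15339 × 0.944 = 14480
Group 5: 18219 × 0.979 = 17836
Group 6: 19580 × 0.935 = 18307
Population now: 0–14=4938, 15–29=5963, 30–44=12307, 45–59=14480, 60–74=17836, 75–89=18307
Total: 85800 → 73831; change = -11969; percentage change = -13.9%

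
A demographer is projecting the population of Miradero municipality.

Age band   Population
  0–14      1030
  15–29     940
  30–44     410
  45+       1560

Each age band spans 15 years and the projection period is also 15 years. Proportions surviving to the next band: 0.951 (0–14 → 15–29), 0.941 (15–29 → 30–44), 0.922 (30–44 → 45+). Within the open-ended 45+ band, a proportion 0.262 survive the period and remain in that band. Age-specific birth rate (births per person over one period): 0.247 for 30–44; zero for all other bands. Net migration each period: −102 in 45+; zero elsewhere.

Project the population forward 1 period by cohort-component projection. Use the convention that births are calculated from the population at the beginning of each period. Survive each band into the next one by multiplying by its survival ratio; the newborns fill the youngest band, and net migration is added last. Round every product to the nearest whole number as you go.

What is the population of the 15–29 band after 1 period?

980

(Bands numbered youngest = 1 to oldest = 4.)
[period 1]
Births: 410 × 0.247 = 101
Band 2: 1030 × 0.951 = 980
Band 3: 940 × 0.941 = 885
Band 4: 410 × 0.922 + 1560 × 0.262 = 378 + 409 = 787
Net migration: Band 4 − 102 → 685
Population now: 0–14=101, 15–29=980, 30–44=885, 45+=685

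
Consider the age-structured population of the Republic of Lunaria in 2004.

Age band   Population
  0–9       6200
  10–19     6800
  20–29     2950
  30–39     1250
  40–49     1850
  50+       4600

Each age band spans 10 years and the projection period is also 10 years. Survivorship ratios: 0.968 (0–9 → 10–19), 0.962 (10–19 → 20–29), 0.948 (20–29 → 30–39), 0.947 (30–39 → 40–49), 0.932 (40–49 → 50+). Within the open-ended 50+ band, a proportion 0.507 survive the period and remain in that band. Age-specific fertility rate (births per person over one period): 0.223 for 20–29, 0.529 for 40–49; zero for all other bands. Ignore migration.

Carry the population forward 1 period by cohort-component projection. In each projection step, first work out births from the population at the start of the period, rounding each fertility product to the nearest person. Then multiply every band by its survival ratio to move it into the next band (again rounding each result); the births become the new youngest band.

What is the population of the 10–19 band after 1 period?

6002

Period 1:
Births: 2950 * 0.223 = 658, 1850 * 0.529 = 979 → 1637
10–19: 6200 * 0.968 = 6002
20–29: 6800 * 0.962 = 6542
30–39: 2950 * 0.948 = 2797
40–49: 1250 * 0.947 = 1184
50+: 1850 * 0.932 + 4600 * 0.507 = 1724 + 2332 = 4056
Population now: 0–9=1637, 10–19=6002, 20–29=6542, 30–39=2797, 40–49=1184, 50+=4056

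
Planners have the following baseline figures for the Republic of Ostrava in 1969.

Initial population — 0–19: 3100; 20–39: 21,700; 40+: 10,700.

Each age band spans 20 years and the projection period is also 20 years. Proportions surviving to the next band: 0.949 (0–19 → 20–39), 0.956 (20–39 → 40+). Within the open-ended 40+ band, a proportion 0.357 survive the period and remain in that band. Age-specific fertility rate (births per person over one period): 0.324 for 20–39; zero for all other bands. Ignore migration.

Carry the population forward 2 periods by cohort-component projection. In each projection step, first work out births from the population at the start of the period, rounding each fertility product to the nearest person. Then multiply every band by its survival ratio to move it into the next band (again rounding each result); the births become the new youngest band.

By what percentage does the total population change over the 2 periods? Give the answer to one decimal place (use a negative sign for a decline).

Numbering the groups 1..3 from youngest to oldest:
— Period 1 —
Births: 21700 * 0.324 = 7031
Group 2: 3100 * 0.949 = 2942
Group 3: 21700 * 0.956 + 10700 * 0.357 = 20745 + 3820 = 24565
→ [7031, 2942, 24565]
— Period 2 —
Births: 2942 * 0.324 = 953
Group 2: 7031 * 0.949 = 6672
Group 3: 2942 * 0.956 + 24565 * 0.357 = 2813 + 8770 = 11583
→ [953, 6672, 11583]
Total: 35500 → 19208; change = -16292; percentage change = -45.9%

-45.9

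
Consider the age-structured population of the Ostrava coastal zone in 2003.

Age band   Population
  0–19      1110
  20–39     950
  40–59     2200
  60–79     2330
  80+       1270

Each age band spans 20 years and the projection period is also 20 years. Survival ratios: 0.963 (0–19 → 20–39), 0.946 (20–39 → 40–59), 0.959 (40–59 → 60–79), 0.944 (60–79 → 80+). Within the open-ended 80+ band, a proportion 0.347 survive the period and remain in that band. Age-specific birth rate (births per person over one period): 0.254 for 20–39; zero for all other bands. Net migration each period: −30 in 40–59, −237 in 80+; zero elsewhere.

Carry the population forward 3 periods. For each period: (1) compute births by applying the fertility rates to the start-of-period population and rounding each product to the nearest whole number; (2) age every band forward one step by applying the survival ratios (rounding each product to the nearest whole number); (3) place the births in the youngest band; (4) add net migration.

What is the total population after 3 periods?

2898

Let band 1 be 0–19 through band 5 = 80+.
Period 1.
Births: 950 × 0.254 = 241
Band 2: 1110 × 0.963 = 1069
Band 3: 950 × 0.946 = 899
Band 4: 2200 × 0.959 = 2110
Band 5: 2330 × 0.944 + 1270 × 0.347 = 2200 + 441 = 2641
Net migration: Band 3 − 30 → 869; Band 5 − 237 → 2404
→ [241, 1069, 869, 2110, 2404]
Period 2.
Births: 1069 × 0.254 = 272
Band 2: 241 × 0.963 = 232
Band 3: 1069 × 0.946 = 1011
Band 4: 869 × 0.959 = 833
Band 5: 2110 × 0.944 + 2404 × 0.347 = 1992 + 834 = 2826
Net migration: Band 3 − 30 → 981; Band 5 − 237 → 2589
→ [272, 232, 981, 833, 2589]
Period 3.
Births: 232 × 0.254 = 59
Band 2: 272 × 0.963 = 262
Band 3: 232 × 0.946 = 219
Band 4: 981 × 0.959 = 941
Band 5: 833 × 0.944 + 2589 × 0.347 = 786 + 898 = 1684
Net migration: Band 3 − 30 → 189; Band 5 − 237 → 1447
→ [59, 262, 189, 941, 1447]
Total after period 3: 59 + 262 + 189 + 941 + 1447 = 2898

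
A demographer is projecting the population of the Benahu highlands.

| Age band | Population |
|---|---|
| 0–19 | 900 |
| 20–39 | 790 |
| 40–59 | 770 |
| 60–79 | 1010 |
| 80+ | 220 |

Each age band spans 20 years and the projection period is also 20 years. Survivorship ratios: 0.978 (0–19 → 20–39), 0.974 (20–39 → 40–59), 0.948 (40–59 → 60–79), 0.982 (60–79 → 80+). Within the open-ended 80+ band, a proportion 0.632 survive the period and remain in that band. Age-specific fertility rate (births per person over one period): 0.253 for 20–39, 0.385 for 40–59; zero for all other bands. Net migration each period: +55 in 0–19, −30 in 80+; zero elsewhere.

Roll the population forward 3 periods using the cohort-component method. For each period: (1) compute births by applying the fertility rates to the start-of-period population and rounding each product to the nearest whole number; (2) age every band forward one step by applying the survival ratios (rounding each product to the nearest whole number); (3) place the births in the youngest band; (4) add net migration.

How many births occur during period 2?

519

— Period 1 —
Births: 790 * 0.253 = 200, 770 * 0.385 = 296 — total 496
20–39: 900 * 0.978 = 880
40–59: 790 * 0.974 = 769
60–79: 770 * 0.948 = 730
80+: 1010 * 0.982 + 220 * 0.632 = 992 + 139 = 1131
Net migration: 0–19 + 55 → 551; 80+ − 30 → 1101
Giving 551 / 880 / 769 / 730 / 1101.
— Period 2 —
Births: 880 * 0.253 = 223, 769 * 0.385 = 296 — total 519
20–39: 551 * 0.978 = 539
40–59: 880 * 0.974 = 857
60–79: 769 * 0.948 = 729
80+: 730 * 0.982 + 1101 * 0.632 = 717 + 696 = 1413
Net migration: 0–19 + 55 → 574; 80+ − 30 → 1383
Giving 574 / 539 / 857 / 729 / 1383.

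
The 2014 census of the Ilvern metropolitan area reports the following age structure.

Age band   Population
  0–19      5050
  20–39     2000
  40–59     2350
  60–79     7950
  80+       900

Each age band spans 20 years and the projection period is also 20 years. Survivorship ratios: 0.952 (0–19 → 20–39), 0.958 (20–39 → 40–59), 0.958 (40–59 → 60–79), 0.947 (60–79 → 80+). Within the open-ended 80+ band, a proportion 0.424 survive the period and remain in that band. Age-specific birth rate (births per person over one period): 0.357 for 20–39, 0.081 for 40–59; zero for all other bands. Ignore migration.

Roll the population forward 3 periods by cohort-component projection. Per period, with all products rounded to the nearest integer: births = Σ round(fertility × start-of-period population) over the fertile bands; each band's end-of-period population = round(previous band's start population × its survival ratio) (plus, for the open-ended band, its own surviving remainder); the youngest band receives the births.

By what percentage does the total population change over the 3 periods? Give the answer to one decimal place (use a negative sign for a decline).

Numbering the groups 1..5 from youngest to oldest:
— Period 1 —
Births: 2000 * 0.357 = 714, 2350 * 0.081 = 190 — total 904
Group 2: 5050 * 0.952 = 4808
Group 3: 2000 * 0.958 = 1916
Group 4: 2350 * 0.958 = 2251
Group 5: 7950 * 0.947 + 900 * 0.424 = 7529 + 382 = 7911
End of period: [904, 4808, 1916, 2251, 7911]
— Period 2 —
Births: 4808 * 0.357 = 1716, 1916 * 0.081 = 155 — total 1871
Group 2: 904 * 0.952 = 861
Group 3: 4808 * 0.958 = 4606
Group 4: 1916 * 0.958 = 1836
Group 5: 2251 * 0.947 + 7911 * 0.424 = 2132 + 3354 = 5486
End of period: [1871, 861, 4606, 1836, 5486]
— Period 3 —
Births: 861 * 0.357 = 307, 4606 * 0.081 = 373 — total 680
Group 2: 1871 * 0.952 = 1781
Group 3: 861 * 0.958 = 825
Group 4: 4606 * 0.958 = 4413
Group 5: 1836 * 0.947 + 5486 * 0.424 = 1739 + 2326 = 4065
End of period: [680, 1781, 825, 4413, 4065]
Total: 18250 → 11764; change = -6486; percentage change = -35.5%

-35.5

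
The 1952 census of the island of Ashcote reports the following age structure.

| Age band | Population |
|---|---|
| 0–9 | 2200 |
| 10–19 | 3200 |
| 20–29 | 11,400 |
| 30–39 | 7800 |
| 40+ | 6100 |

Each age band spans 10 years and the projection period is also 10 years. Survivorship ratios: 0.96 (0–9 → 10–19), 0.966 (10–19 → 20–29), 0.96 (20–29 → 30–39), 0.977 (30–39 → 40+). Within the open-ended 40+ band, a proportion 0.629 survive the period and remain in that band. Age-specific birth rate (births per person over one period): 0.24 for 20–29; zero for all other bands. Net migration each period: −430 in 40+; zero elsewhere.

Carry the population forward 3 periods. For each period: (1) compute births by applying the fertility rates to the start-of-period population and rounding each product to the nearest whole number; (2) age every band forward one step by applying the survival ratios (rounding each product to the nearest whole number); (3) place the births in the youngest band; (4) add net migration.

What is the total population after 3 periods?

18985

(Bands numbered youngest = 1 to oldest = 5.)
[period 1]
Births: 11400 × 0.24 = 2736
Band 2: 2200 × 0.96 = 2112
Band 3: 3200 × 0.966 = 3091
Band 4: 11400 × 0.96 = 10944
Band 5: 7800 × 0.977 + 6100 × 0.629 = 7621 + 3837 = 11458
Net migration: Band 5 − 430 → 11028
Giving 2736 / 2112 / 3091 / 10944 / 11028.
[period 2]
Births: 3091 × 0.24 = 742
Band 2: 2736 × 0.96 = 2627
Band 3: 2112 × 0.966 = 2040
Band 4: 3091 × 0.96 = 2967
Band 5: 10944 × 0.977 + 11028 × 0.629 = 10692 + 6937 = 17629
Net migration: Band 5 − 430 → 17199
Giving 742 / 2627 / 2040 / 2967 / 17199.
[period 3]
Births: 2040 × 0.24 = 490
Band 2: 742 × 0.96 = 712
Band 3: 2627 × 0.966 = 2538
Band 4: 2040 × 0.96 = 1958
Band 5: 2967 × 0.977 + 17199 × 0.629 = 2899 + 10818 = 13717
Net migration: Band 5 − 430 → 13287
Giving 490 / 712 / 2538 / 1958 / 13287.
Total after period 3: 490 + 712 + 2538 + 1958 + 13287 = 18985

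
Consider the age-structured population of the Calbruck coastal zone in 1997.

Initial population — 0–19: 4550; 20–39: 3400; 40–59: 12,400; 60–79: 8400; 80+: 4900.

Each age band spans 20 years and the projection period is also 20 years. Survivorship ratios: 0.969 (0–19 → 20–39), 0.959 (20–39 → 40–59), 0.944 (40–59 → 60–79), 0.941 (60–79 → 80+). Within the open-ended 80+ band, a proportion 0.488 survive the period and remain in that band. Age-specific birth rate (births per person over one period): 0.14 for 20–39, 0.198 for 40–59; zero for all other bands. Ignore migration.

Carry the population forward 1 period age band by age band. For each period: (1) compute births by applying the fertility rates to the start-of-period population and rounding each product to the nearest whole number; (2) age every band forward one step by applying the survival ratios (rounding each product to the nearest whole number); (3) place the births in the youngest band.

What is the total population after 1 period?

Period 1:
Births: 3400 × 0.14 = 476, 12400 × 0.198 = 2455 — total 2931
20–39: 4550 × 0.969 = 4409
40–59: 3400 × 0.959 = 3261
60–79: 12400 × 0.944 = 11706
80+: 8400 × 0.941 + 4900 × 0.488 = 7904 + 2391 = 10295
→ [2931, 4409, 3261, 11706, 10295]
Total after period 1: 2931 + 4409 + 3261 + 11706 + 10295 = 32602

32602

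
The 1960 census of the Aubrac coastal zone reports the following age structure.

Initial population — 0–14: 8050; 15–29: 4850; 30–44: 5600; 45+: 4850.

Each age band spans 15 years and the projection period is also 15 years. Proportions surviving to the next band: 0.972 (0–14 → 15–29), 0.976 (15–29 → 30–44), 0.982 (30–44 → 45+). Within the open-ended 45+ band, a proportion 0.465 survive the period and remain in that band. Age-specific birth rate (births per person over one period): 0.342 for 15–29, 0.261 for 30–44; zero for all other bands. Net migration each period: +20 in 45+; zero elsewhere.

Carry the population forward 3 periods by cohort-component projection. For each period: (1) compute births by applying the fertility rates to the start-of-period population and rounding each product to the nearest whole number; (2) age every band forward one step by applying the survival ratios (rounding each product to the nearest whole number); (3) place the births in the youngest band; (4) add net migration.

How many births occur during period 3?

3031

Numbering the groups 1..4 from youngest to oldest:
Period 1:
Births: 4850 × 0.342 = 1659, 5600 × 0.261 = 1462 → 3121
Group 2: 8050 × 0.972 = 7825
Group 3: 4850 × 0.976 = 4734
Group 4: 5600 × 0.982 + 4850 × 0.465 = 5499 + 2255 = 7754
Net migration: Group 4 + 20 → 7774
Population now: 0–14=3121, 15–29=7825, 30–44=4734, 45+=7774
Period 2:
Births: 7825 × 0.342 = 2676, 4734 × 0.261 = 1236 → 3912
Group 2: 3121 × 0.972 = 3034
Group 3: 7825 × 0.976 = 7637
Group 4: 4734 × 0.982 + 7774 × 0.465 = 4649 + 3615 = 8264
Net migration: Group 4 + 20 → 8284
Population now: 0–14=3912, 15–29=3034, 30–44=7637, 45+=8284
Period 3:
Births: 3034 × 0.342 = 1038, 7637 × 0.261 = 1993 → 3031
Group 2: 3912 × 0.972 = 3802
Group 3: 3034 × 0.976 = 2961
Group 4: 7637 × 0.982 + 8284 × 0.465 = 7500 + 3852 = 11352
Net migration: Group 4 + 20 → 11372
Population now: 0–14=3031, 15–29=3802, 30–44=2961, 45+=11372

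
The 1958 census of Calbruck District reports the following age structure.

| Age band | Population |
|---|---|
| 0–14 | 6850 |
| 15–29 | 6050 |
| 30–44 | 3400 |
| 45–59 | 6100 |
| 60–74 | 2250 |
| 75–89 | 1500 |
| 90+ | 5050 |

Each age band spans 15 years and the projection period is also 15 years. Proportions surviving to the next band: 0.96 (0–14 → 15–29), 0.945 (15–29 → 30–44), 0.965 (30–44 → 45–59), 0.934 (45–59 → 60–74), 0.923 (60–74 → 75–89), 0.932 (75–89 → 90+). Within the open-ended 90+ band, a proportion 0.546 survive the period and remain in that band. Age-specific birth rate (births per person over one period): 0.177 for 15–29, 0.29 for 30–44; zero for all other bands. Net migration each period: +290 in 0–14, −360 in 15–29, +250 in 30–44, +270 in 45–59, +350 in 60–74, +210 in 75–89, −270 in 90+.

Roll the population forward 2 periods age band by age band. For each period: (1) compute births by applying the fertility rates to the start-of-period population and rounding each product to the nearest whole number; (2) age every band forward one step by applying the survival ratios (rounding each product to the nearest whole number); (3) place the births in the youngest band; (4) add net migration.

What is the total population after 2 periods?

Let band 1 be 0–14 through band 7 = 90+.
Period 1.
Births: 6050 × 0.177 = 1071  |  3400 × 0.29 = 986 → total 2057
Band 2: 6850 × 0.96 = 6576
Band 3: 6050 × 0.945 = 5717
Band 4: 3400 × 0.965 = 3281
Band 5: 6100 × 0.934 = 5697
Band 6: 2250 × 0.923 = 2077
Band 7: 1500 × 0.932 + 5050 × 0.546 = 1398 + 2757 = 4155
Net migration: Band 1 + 290 → 2347; Band 2 − 360 → 6216; Band 3 + 250 → 5967; Band 4 + 270 → 3551; Band 5 + 350 → 6047; Band 6 + 210 → 2287; Band 7 − 270 → 3885
End of period: [2347, 6216, 5967, 3551, 6047, 2287, 3885]
Period 2.
Births: 6216 × 0.177 = 1100  |  5967 × 0.29 = 1730 → total 2830
Band 2: 2347 × 0.96 = 2253
Band 3: 6216 × 0.945 = 5874
Band 4: 5967 × 0.965 = 5758
Band 5: 3551 × 0.934 = 3317
Band 6: 6047 × 0.923 = 5581
Band 7: 2287 × 0.932 + 3885 × 0.546 = 2131 + 2121 = 4252
Net migration: Band 1 + 290 → 3120; Band 2 − 360 → 1893; Band 3 + 250 → 6124; Band 4 + 270 → 6028; Band 5 + 350 → 3667; Band 6 + 210 → 5791; Band 7 − 270 → 3982
End of period: [3120, 1893, 6124, 6028, 3667, 5791, 3982]
Total after period 2: 3120 + 1893 + 6124 + 6028 + 3667 + 5791 + 3982 = 30605

30605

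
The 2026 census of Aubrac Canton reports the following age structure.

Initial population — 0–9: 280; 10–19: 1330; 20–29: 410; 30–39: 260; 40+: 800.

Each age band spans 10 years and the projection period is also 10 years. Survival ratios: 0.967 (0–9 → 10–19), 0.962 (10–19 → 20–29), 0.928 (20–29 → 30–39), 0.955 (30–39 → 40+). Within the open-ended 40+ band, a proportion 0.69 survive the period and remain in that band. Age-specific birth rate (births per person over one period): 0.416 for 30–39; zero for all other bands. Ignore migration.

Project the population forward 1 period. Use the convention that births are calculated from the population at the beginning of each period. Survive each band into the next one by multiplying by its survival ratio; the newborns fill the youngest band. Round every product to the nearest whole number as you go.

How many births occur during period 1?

Numbering the groups 1..5 from youngest to oldest:
[period 1]
Births: 260 * 0.416 = 108
Group 2: 280 * 0.967 = 271
Group 3: 1330 * 0.962 = 1279
Group 4: 410 * 0.928 = 380
Group 5: 260 * 0.955 + 800 * 0.69 = 248 + 552 = 800
→ [108, 271, 1279, 380, 800]

108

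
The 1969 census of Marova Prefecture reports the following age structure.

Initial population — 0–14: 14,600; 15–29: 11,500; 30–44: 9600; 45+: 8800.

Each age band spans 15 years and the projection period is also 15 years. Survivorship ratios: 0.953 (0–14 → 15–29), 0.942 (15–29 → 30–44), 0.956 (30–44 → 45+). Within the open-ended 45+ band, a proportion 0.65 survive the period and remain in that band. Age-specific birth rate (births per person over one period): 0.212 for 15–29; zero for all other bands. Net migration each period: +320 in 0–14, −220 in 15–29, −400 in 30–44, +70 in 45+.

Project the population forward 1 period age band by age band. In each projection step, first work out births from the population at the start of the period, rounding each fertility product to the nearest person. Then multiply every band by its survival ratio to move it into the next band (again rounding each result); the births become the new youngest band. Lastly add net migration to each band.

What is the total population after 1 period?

41853

Numbering the bands 1..4 from youngest to oldest:
Period 1.
Births: 11500 × 0.212 = 2438
Band 2: 14600 × 0.953 = 13914
Band 3: 11500 × 0.942 = 10833
Band 4: 9600 × 0.956 + 8800 × 0.65 = 9178 + 5720 = 14898
Net migration: Band 1 + 320 → 2758; Band 2 − 220 → 13694; Band 3 − 400 → 10433; Band 4 + 70 → 14968
Giving 2758 / 13694 / 10433 / 14968.
Total after period 1: 2758 + 13694 + 10433 + 14968 = 41853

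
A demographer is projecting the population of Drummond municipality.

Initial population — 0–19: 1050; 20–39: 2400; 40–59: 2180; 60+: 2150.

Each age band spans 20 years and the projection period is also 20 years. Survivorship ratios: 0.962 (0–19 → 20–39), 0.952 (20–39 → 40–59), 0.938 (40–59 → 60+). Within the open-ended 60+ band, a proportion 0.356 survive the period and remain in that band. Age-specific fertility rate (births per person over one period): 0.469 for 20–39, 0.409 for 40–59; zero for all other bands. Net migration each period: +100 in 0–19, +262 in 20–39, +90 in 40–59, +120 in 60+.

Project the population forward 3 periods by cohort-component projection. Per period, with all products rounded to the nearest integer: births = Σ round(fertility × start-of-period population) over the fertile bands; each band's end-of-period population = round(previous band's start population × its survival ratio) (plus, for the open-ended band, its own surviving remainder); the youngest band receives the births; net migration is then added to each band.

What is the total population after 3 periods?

8405

Let band 1 be 0–19 through band 4 = 60+.
[period 1]
Births: 2400 × 0.469 = 1126  |  2180 × 0.409 = 892 ⇒ total 2018
Band 2: 1050 × 0.962 = 1010
Band 3: 2400 × 0.952 = 2285
Band 4: 2180 × 0.938 + 2150 × 0.356 = 2045 + 765 = 2810
Net migration: Band 1 + 100 → 2118; Band 2 + 262 → 1272; Band 3 + 90 → 2375; Band 4 + 120 → 2930
Giving 2118 / 1272 / 2375 / 2930.
[period 2]
Births: 1272 × 0.469 = 597  |  2375 × 0.409 = 971 ⇒ total 1568
Band 2: 2118 × 0.962 = 2038
Band 3: 1272 × 0.952 = 1211
Band 4: 2375 × 0.938 + 2930 × 0.356 = 2228 + 1043 = 3271
Net migration: Band 1 + 100 → 1668; Band 2 + 262 → 2300; Band 3 + 90 → 1301; Band 4 + 120 → 3391
Giving 1668 / 2300 / 1301 / 3391.
[period 3]
Births: 2300 × 0.469 = 1079  |  1301 × 0.409 = 532 ⇒ total 1611
Band 2: 1668 × 0.962 = 1605
Band 3: 2300 × 0.952 = 2190
Band 4: 1301 × 0.938 + 3391 × 0.356 = 1220 + 1207 = 2427
Net migration: Band 1 + 100 → 1711; Band 2 + 262 → 1867; Band 3 + 90 → 2280; Band 4 + 120 → 2547
Giving 1711 / 1867 / 2280 / 2547.
Total after period 3: 1711 + 1867 + 2280 + 2547 = 8405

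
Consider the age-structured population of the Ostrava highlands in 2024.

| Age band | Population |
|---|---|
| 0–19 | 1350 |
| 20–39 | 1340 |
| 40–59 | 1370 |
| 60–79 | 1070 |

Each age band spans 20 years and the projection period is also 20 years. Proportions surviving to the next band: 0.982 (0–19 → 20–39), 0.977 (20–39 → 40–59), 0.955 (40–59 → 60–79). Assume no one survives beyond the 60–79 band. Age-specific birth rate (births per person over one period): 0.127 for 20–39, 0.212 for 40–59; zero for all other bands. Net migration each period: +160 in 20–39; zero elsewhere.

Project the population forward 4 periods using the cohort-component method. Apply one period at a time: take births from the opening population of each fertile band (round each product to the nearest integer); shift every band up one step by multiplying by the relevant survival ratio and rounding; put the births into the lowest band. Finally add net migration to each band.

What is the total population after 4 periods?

1921

Numbering the groups 1..4 from youngest to oldest:
— Period 1 —
Births: 1340 × 0.127 = 170, 1370 × 0.212 = 290 ⇒ total 460
Group 2: 1350 × 0.982 = 1326
Group 3: 1340 × 0.977 = 1309
Group 4: 1370 × 0.955 = 1308
Net migration: Group 2 + 160 → 1486
Giving 460 / 1486 / 1309 / 1308.
— Period 2 —
Births: 1486 × 0.127 = 189, 1309 × 0.212 = 278 ⇒ total 467
Group 2: 460 × 0.982 = 452
Group 3: 1486 × 0.977 = 1452
Group 4: 1309 × 0.955 = 1250
Net migration: Group 2 + 160 → 612
Giving 467 / 612 / 1452 / 1250.
— Period 3 —
Births: 612 × 0.127 = 78, 1452 × 0.212 = 308 ⇒ total 386
Group 2: 467 × 0.982 = 459
Group 3: 612 × 0.977 = 598
Group 4: 1452 × 0.955 = 1387
Net migration: Group 2 + 160 → 619
Giving 386 / 619 / 598 / 1387.
— Period 4 —
Births: 619 × 0.127 = 79, 598 × 0.212 = 127 ⇒ total 206
Group 2: 386 × 0.982 = 379
Group 3: 619 × 0.977 = 605
Group 4: 598 × 0.955 = 571
Net migration: Group 2 + 160 → 539
Giving 206 / 539 / 605 / 571.
Total after period 4: 206 + 539 + 605 + 571 = 1921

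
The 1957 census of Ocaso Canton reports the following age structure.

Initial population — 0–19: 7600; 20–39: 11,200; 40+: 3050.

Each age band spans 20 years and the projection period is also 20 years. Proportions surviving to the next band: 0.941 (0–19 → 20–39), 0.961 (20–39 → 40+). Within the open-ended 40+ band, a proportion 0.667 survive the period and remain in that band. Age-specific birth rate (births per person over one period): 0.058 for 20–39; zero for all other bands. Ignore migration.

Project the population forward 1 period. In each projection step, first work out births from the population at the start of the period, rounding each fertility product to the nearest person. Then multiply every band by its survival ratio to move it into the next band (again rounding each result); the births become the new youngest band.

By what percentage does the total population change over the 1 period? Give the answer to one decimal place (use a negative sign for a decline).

-5.7

[period 1]
Births: 11200 * 0.058 = 650
20–39: 7600 * 0.941 = 7152
40+: 11200 * 0.961 + 3050 * 0.667 = 10763 + 2034 = 12797
Population now: 0–19=650, 20–39=7152, 40+=12797
Total: 21850 → 20599; change = -1251; percentage change = -5.7%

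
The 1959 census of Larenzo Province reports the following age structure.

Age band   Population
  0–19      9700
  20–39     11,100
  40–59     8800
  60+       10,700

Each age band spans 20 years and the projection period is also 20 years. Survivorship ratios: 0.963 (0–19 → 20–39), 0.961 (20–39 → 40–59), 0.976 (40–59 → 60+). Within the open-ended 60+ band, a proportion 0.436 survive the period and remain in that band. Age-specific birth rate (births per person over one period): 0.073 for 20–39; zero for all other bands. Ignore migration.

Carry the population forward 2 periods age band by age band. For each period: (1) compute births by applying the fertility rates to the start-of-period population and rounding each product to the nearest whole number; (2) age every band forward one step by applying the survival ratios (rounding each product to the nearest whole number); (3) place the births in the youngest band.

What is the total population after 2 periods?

— Period 1 —
Births: 11100 × 0.073 = 810
20–39: 9700 × 0.963 = 9341
40–59: 11100 × 0.961 = 10667
60+: 8800 × 0.976 + 10700 × 0.436 = 8589 + 4665 = 13254
→ [810, 9341, 10667, 13254]
— Period 2 —
Births: 9341 × 0.073 = 682
20–39: 810 × 0.963 = 780
40–59: 9341 × 0.961 = 8977
60+: 10667 × 0.976 + 13254 × 0.436 = 10411 + 5779 = 16190
→ [682, 780, 8977, 16190]
Total after period 2: 682 + 780 + 8977 + 16190 = 26629

26629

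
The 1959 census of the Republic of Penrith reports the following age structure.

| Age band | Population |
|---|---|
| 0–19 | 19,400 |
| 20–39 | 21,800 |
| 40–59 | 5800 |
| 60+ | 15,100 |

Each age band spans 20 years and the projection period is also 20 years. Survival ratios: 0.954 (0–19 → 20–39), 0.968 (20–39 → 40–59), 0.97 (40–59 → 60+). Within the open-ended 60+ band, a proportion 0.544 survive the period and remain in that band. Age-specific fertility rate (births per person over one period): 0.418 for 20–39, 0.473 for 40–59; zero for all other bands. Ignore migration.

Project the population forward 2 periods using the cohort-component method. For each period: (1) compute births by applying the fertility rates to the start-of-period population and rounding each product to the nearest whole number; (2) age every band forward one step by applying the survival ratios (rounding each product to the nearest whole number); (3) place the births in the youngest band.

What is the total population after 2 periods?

74941

[period 1]
Births: 21800 × 0.418 = 9112  |  5800 × 0.473 = 2743 ⇒ total 11855
20–39: 19400 × 0.954 = 18508
40–59: 21800 × 0.968 = 21102
60+: 5800 × 0.97 + 15100 × 0.544 = 5626 + 8214 = 13840
Giving 11855 / 18508 / 21102 / 13840.
[period 2]
Births: 18508 × 0.418 = 7736  |  21102 × 0.473 = 9981 ⇒ total 17717
20–39: 11855 × 0.954 = 11310
40–59: 18508 × 0.968 = 17916
60+: 21102 × 0.97 + 13840 × 0.544 = 20469 + 7529 = 27998
Giving 17717 / 11310 / 17916 / 27998.
Total after period 2: 17717 + 11310 + 17916 + 27998 = 74941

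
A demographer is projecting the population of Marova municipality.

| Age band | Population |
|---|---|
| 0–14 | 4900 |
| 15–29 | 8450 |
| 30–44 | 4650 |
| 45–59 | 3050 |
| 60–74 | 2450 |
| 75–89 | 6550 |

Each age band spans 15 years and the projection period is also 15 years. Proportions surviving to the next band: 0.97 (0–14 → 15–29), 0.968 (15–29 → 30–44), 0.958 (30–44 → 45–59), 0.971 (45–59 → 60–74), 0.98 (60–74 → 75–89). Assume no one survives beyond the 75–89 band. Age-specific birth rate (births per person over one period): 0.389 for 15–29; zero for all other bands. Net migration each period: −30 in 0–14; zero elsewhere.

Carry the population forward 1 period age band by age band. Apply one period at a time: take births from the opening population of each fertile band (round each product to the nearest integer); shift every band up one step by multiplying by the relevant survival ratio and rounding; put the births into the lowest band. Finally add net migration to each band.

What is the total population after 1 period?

Period 1:
Births: 8450 * 0.389 = 3287
15–29: 4900 * 0.97 = 4753
30–44: 8450 * 0.968 = 8180
45–59: 4650 * 0.958 = 4455
60–74: 3050 * 0.971 = 2962
75–89: 2450 * 0.98 = 2401
Net migration: 0–14 − 30 → 3257
→ [3257, 4753, 8180, 4455, 2962, 2401]
Total after period 1: 3257 + 4753 + 8180 + 4455 + 2962 + 2401 = 26008

26008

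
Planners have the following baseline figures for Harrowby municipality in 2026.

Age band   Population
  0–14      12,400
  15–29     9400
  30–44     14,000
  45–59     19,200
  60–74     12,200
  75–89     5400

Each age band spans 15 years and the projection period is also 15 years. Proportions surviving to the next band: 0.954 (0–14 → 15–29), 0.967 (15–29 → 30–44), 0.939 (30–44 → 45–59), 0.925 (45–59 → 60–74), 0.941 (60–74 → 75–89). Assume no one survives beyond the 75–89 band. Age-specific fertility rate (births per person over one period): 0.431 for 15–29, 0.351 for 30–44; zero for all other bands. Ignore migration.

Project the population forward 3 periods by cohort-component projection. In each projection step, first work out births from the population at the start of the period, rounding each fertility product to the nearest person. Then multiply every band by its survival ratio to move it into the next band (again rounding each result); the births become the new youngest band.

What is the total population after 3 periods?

53962

After projecting period 1:
Births: 9400 × 0.431 = 4051, 14000 × 0.351 = 4914 ⇒ total 8965
15–29: 12400 × 0.954 = 11830
30–44: 9400 × 0.967 = 9090
45–59: 14000 × 0.939 = 13146
60–74: 19200 × 0.925 = 17760
75–89: 12200 × 0.941 = 11480
→ [8965, 11830, 9090, 13146, 17760, 11480]
After projecting period 2:
Births: 11830 × 0.431 = 5099, 9090 × 0.351 = 3191 ⇒ total 8290
15–29: 8965 × 0.954 = 8553
30–44: 11830 × 0.967 = 11440
45–59: 9090 × 0.939 = 8536
60–74: 13146 × 0.925 = 12160
75–89: 17760 × 0.941 = 16712
→ [8290, 8553, 11440, 8536, 12160, 16712]
After projecting period 3:
Births: 8553 × 0.431 = 3686, 11440 × 0.351 = 4015 ⇒ total 7701
15–29: 8290 × 0.954 = 7909
30–44: 8553 × 0.967 = 8271
45–59: 11440 × 0.939 = 10742
60–74: 8536 × 0.925 = 7896
75–89: 12160 × 0.941 = 11443
→ [7701, 7909, 8271, 10742, 7896, 11443]
Total after period 3: 7701 + 7909 + 8271 + 10742 + 7896 + 11443 = 53962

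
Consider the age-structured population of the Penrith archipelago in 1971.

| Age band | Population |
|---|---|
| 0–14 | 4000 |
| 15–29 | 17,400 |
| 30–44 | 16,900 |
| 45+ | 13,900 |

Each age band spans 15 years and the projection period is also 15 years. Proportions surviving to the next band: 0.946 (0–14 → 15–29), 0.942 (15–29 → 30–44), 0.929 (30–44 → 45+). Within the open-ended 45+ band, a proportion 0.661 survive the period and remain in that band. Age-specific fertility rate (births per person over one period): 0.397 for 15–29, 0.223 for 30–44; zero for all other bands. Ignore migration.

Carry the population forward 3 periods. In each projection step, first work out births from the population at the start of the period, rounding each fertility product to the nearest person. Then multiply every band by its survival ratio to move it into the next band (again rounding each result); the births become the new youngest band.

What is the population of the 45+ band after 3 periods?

24251

(Groups numbered youngest = 1 to oldest = 4.)
After projecting period 1:
Births: 17400 × 0.397 = 6908, 16900 × 0.223 = 3769 → total 10677
Group 2: 4000 × 0.946 = 3784
Group 3: 17400 × 0.942 = 16391
Group 4: 16900 × 0.929 + 13900 × 0.661 = 15700 + 9188 = 24888
Giving 10677 / 3784 / 16391 / 24888.
After projecting period 2:
Births: 3784 × 0.397 = 1502, 16391 × 0.223 = 3655 → total 5157
Group 2: 10677 × 0.946 = 10100
Group 3: 3784 × 0.942 = 3565
Group 4: 16391 × 0.929 + 24888 × 0.661 = 15227 + 16451 = 31678
Giving 5157 / 10100 / 3565 / 31678.
After projecting period 3:
Births: 10100 × 0.397 = 4010, 3565 × 0.223 = 795 → total 4805
Group 2: 5157 × 0.946 = 4879
Group 3: 10100 × 0.942 = 9514
Group 4: 3565 × 0.929 + 31678 × 0.661 = 3312 + 20939 = 24251
Giving 4805 / 4879 / 9514 / 24251.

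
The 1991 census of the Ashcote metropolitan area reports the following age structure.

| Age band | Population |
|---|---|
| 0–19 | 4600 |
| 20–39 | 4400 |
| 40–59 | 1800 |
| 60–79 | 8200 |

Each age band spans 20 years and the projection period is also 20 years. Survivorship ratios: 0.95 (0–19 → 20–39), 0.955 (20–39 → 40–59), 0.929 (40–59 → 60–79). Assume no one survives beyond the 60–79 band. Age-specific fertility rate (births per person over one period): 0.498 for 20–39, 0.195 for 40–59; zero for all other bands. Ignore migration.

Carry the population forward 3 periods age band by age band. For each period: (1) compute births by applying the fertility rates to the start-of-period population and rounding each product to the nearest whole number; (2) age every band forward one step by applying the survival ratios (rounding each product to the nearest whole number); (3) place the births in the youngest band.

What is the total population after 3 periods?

11045

After projecting period 1:
Births: 4400 × 0.498 = 2191, 1800 × 0.195 = 351 ⇒ total 2542
20–39: 4600 × 0.95 = 4370
40–59: 4400 × 0.955 = 4202
60–79: 1800 × 0.929 = 1672
Population now: 0–19=2542, 20–39=4370, 40–59=4202, 60–79=1672
After projecting period 2:
Births: 4370 × 0.498 = 2176, 4202 × 0.195 = 819 ⇒ total 2995
20–39: 2542 × 0.95 = 2415
40–59: 4370 × 0.955 = 4173
60–79: 4202 × 0.929 = 3904
Population now: 0–19=2995, 20–39=2415, 40–59=4173, 60–79=3904
After projecting period 3:
Births: 2415 × 0.498 = 1203, 4173 × 0.195 = 814 ⇒ total 2017
20–39: 2995 × 0.95 = 2845
40–59: 2415 × 0.955 = 2306
60–79: 4173 × 0.929 = 3877
Population now: 0–19=2017, 20–39=2845, 40–59=2306, 60–79=3877
Total after period 3: 2017 + 2845 + 2306 + 3877 = 11045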